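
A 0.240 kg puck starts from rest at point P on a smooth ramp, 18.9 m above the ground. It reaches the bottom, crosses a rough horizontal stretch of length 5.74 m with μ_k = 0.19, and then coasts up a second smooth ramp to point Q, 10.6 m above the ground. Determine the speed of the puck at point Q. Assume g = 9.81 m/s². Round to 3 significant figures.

v = 11.9 m/s

Energy at P: mgh₁ = (0.240)(9.81)(18.9) = 44.498 J
Friction loss: W_f = μ_k mg d = 2.568 J
At Q: ½mv² + mgh₂ = mgh₁ − W_f
½mv² = 44.498 − 2.568 − 24.957 = 16.974 J
v = √(2 × 16.974/0.240) = 11.89 m/s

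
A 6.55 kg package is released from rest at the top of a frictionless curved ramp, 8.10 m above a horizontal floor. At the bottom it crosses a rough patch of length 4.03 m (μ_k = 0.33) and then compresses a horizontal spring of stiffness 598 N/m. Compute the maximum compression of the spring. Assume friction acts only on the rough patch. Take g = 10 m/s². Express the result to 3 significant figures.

x = 1.22 m

Initial energy: E₁ = mgh = (6.55)(10)(8.10) = 530.55 J
Friction removes W_f = μ_k mg d = (0.33)(6.55)(10)(4.03) = 87.11 J
Energy reaching the spring: E = 530.55 − 87.11 = 443.44 J
At max compression ½kx² = E ⇒ x = √(2E/k) = √(2 × 443.44/598) = 1.218 m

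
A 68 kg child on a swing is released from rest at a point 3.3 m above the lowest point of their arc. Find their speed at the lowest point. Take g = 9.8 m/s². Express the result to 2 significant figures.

By conservation of mechanical energy, mgh = ½mv²
The mass cancels from both sides.
v = √(2gh) = √(2 × 9.8 × 3.3) = √64.680 = 8.042 m/s

v = 8.0 m/s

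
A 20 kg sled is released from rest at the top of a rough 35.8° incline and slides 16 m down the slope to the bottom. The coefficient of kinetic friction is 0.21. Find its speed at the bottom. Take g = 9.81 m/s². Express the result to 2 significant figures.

v = 11 m/s

Energy: mgh = ½mv² + W_f, with h = L sinθ and W_f = μ_k (mg cosθ) L
mgh = mgL sinθ = (20)(9.81)(16)sin35.8° = 1836.3 J
W_f = μ_k mg cosθ · L = (0.21)(20)(9.81)cos35.8°·16 = 534.7 J
½mv² = 1836.3 − 534.7 = 1301.6 J
v = √(2 × 1301.6/20) = 11.41 m/s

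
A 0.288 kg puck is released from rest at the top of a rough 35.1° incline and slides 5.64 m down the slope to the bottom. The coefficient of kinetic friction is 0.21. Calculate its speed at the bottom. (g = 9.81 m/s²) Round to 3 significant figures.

v = 6.68 m/s

Energy: mgh = ½mv² + W_f, with h = L sinθ and W_f = μ_k (mg cosθ) L
mgh = mgL sinθ = (0.288)(9.81)(5.64)sin35.1° = 9.1625 J
W_f = μ_k mg cosθ · L = (0.21)(0.288)(9.81)cos35.1°·5.64 = 2.738 J
½mv² = 9.1625 − 2.738 = 6.4247 J
v = √(2 × 6.4247/0.288) = 6.680 m/s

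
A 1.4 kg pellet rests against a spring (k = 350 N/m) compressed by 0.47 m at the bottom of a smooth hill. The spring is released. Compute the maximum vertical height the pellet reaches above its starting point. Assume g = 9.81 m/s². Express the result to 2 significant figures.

At maximum height the pellet is at rest, so ½kx² = mgh
h = kx²/(2mg) = (350)(0.47)²/(2 × 1.4 × 9.81) = 2.815 m

h = 2.8 m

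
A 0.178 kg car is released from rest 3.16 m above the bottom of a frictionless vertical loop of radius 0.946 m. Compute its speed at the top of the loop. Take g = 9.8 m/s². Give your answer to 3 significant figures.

v = 4.99 m/s

Energy conservation: mgh = ½mv_top² + mg(2r)
v_top² = 2g(h − 2r) = 2(9.8)(3.16 − 1.892) = 24.85
v_top = 4.985 m/s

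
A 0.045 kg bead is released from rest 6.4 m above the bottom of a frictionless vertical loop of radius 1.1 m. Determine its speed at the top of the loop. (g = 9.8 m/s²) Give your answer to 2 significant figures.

Energy conservation: mgh = ½mv_top² + mg(2r)
v_top² = 2g(h − 2r) = 2(9.8)(6.4 − 2.200) = 82.32
v_top = 9.073 m/s

v = 9.1 m/s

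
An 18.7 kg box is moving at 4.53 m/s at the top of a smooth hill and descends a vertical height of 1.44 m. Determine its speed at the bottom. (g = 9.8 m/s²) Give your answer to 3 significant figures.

Energy conservation between the two points: ½mv₀² + mgh = ½mv²
v² = v₀² + 2gh = (4.53)² + 2(9.8)(1.44) = 48.745
v = √48.745 = 6.982 m/s

v = 6.98 m/s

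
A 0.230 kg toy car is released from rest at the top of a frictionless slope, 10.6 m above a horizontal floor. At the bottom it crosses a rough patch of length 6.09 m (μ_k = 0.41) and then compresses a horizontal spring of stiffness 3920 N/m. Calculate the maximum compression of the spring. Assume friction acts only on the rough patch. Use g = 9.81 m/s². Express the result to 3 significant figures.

x = 0.0966 m

Initial energy: E₁ = mgh = (0.230)(9.81)(10.6) = 23.917 J
Friction removes W_f = μ_k mg d = (0.41)(0.230)(9.81)(6.09) = 5.634 J
Energy reaching the spring: E = 23.917 − 5.634 = 18.283 J
At max compression ½kx² = E ⇒ x = √(2E/k) = √(2 × 18.283/3920) = 0.09658 m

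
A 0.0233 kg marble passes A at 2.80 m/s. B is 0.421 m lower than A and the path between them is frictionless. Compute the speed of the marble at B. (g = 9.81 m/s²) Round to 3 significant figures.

v = 4.01 m/s

Equating total energy at the two states: ½mv₀² + mgh = ½mv²
v² = v₀² + 2gh = (2.80)² + 2(9.81)(0.421) = 16.100
v = √16.100 = 4.012 m/s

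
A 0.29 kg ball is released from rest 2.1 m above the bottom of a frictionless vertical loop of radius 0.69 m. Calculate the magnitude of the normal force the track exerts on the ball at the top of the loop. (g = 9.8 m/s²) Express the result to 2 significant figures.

N = 3.1 N

Energy from release to top (height 2r): mgh = ½mv_top² + mg(2r)
v_top² = 2g(h − 2r) = 2(9.8)(2.1 − 1.380) = 14.112 m²/s²
At the top, both N and weight point toward the centre: N + mg = mv_top²/r
N = m(v_top²/r − g) = 0.29(14.112/0.69 − 9.8) = 3.089 N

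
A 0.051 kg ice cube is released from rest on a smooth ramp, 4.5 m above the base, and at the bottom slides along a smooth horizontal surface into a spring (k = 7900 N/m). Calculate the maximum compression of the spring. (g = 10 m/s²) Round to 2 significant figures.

Gravitational PE at the top equals spring PE at max compression: mgh = ½kx²
x = √(2mgh/k) = √(2 × 0.051 × 10 × 4.5 / 7900) = 0.02410 m

x = 0.024 m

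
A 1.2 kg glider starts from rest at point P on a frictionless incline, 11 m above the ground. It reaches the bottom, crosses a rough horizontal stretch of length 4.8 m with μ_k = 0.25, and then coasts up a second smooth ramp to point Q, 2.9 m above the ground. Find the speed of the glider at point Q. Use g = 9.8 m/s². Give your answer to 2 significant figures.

v = 12 m/s

Energy at P: mgh₁ = (1.2)(9.8)(11) = 129.36 J
Friction loss: W_f = μ_k mg d = 14.11 J
At Q: ½mv² + mgh₂ = mgh₁ − W_f
½mv² = 129.36 − 14.11 − 34.104 = 81.144 J
v = √(2 × 81.144/1.2) = 11.63 m/s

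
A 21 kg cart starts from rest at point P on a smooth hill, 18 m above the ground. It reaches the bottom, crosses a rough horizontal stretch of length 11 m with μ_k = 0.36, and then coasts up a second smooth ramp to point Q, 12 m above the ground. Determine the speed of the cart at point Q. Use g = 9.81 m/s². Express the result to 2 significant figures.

Energy at P: mgh₁ = (21)(9.81)(18) = 3708.2 J
Friction loss: W_f = μ_k mg d = 815.8 J
At Q: ½mv² + mgh₂ = mgh₁ − W_f
½mv² = 3708.2 − 815.8 − 2472.1 = 420.26 J
v = √(2 × 420.26/21) = 6.327 m/s

v = 6.3 m/s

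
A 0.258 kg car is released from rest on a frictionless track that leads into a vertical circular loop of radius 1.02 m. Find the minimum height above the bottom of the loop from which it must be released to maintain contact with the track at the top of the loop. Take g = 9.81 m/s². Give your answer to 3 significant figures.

At the top, for minimum speed gravity alone supplies the centripetal force: mg = mv_top²/r ⇒ v_top² = gr = 10.01 m²/s²
Energy conservation from release height h to the top (height 2r): mgh = ½mv_top² + mg(2r)
h = v_top²/(2g) + 2r = r/2 + 2r = 5r/2 = 2.550 m

h = 2.55 m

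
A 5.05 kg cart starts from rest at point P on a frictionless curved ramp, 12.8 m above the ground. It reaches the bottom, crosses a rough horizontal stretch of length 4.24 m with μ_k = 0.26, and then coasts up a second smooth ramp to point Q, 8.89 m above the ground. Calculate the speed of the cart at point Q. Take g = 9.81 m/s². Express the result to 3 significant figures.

Energy at P: mgh₁ = (5.05)(9.81)(12.8) = 634.12 J
Friction loss: W_f = μ_k mg d = 54.61 J
At Q: ½mv² + mgh₂ = mgh₁ − W_f
½mv² = 634.12 − 54.61 − 440.42 = 139.09 J
v = √(2 × 139.09/5.05) = 7.422 m/s

v = 7.42 m/s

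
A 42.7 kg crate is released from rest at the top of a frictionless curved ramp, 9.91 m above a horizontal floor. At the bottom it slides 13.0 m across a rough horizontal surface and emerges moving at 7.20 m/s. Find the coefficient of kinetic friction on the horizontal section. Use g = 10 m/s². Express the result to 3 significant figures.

μ_k = 0.563

Applying the work–energy principle:
mgh = ½mv² + μ_k m g d
mgh = 4231.6 J; ½mv² = 1106.8 J
W_f = 4231.6 − 1106.8 = 3125 J
μ_k = W_f/(mg·d) = 3125/(427.0 × 13.0) = 0.5629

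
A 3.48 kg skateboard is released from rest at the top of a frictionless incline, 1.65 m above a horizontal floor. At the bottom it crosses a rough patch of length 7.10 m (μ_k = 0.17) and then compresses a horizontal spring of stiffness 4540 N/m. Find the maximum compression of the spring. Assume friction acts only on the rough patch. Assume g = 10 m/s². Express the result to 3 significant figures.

Initial energy: E₁ = mgh = (3.48)(10)(1.65) = 57.420 J
Friction removes W_f = μ_k mg d = (0.17)(3.48)(10)(7.10) = 42.00 J
Energy reaching the spring: E = 57.420 − 42.00 = 15.416 J
At max compression ½kx² = E ⇒ x = √(2E/k) = √(2 × 15.416/4540) = 0.08241 m

x = 0.0824 m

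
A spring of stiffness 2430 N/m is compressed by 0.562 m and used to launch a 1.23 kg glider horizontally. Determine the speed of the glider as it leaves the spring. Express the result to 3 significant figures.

v = 25.0 m/s

Conservation of energy: ½kx² = ½mv²
v = x√(k/m) = 0.562 × √(2430/1.23) = 24.98 m/s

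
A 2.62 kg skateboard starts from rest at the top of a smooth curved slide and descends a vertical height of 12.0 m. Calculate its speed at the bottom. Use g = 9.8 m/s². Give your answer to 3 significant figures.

By conservation of mechanical energy, mgh = ½mv²
The mass cancels from both sides.
v = √(2gh) = √(2 × 9.8 × 12.0) = √235.20 = 15.34 m/s

v = 15.3 m/s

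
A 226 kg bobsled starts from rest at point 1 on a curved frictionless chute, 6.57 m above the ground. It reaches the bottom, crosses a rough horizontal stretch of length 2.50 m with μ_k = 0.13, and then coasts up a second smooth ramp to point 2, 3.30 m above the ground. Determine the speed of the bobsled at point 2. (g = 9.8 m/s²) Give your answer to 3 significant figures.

Energy at 1: mgh₁ = (226)(9.8)(6.57) = 14551 J
Friction loss: W_f = μ_k mg d = 719.8 J
At 2: ½mv² + mgh₂ = mgh₁ − W_f
½mv² = 14551 − 719.8 − 7308.8 = 6522.6 J
v = √(2 × 6522.6/226) = 7.597 m/s

v = 7.60 m/s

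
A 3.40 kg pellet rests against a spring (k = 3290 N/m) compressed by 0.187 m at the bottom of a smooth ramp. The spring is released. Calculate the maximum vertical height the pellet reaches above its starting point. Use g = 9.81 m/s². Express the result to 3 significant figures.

h = 1.72 m

At maximum height the pellet is at rest, so ½kx² = mgh
h = kx²/(2mg) = (3290)(0.187)²/(2 × 3.40 × 9.81) = 1.725 m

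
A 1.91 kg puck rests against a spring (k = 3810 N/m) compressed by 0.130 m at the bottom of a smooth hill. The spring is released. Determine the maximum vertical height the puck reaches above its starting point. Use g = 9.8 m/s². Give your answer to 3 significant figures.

h = 1.72 m

All spring PE becomes gravitational PE at the highest point: ½kx² = mgh
h = kx²/(2mg) = (3810)(0.130)²/(2 × 1.91 × 9.8) = 1.720 m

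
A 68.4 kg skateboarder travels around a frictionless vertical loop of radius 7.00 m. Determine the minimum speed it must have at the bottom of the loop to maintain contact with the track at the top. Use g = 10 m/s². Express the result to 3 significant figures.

v = 18.7 m/s

At the top: mg = mv_top²/r ⇒ v_top² = gr = 70.00 m²/s²
Energy from bottom to top (height 2r): ½mv_bot² = ½mv_top² + mg(2r)
v_bot² = gr + 4gr = 5gr = 350.0
v_bot = √(5gr) = 18.71 m/s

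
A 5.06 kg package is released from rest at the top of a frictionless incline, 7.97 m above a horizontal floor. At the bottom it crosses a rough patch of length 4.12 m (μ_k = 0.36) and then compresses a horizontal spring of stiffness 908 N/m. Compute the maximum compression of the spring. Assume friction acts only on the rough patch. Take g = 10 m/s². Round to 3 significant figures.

x = 0.850 m

Initial energy: E₁ = mgh = (5.06)(10)(7.97) = 403.28 J
Friction removes W_f = μ_k mg d = (0.36)(5.06)(10)(4.12) = 75.05 J
Energy reaching the spring: E = 403.28 − 75.05 = 328.23 J
At max compression ½kx² = E ⇒ x = √(2E/k) = √(2 × 328.23/908) = 0.8503 m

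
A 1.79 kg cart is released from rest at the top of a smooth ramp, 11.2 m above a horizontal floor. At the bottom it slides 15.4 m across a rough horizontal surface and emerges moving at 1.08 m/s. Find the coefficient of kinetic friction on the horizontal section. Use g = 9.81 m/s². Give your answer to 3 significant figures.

Energy at the top = energy at the end + work done against friction:
mgh = ½mv² + μ_k m g d
mgh = 196.67 J; ½mv² = 1.0439 J
W_f = 196.67 − 1.0439 = 195.6 J
μ_k = W_f/(mg·d) = 195.6/(17.56 × 15.4) = 0.7234

μ_k = 0.723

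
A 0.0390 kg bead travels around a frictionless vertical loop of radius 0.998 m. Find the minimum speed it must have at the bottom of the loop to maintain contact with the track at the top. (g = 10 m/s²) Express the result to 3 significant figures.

v = 7.06 m/s

At the top: mg = mv_top²/r ⇒ v_top² = gr = 9.980 m²/s²
Energy from bottom to top (height 2r): ½mv_bot² = ½mv_top² + mg(2r)
v_bot² = gr + 4gr = 5gr = 49.90
v_bot = √(5gr) = 7.064 m/s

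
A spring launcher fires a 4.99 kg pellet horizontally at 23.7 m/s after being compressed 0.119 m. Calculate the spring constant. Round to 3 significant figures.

k = 198000 N/m

Energy stored in the spring equals the launch KE: ½kx² = ½mv²
k = mv²/x² = (4.99)(23.7)²/(0.119)² = 197926 N/m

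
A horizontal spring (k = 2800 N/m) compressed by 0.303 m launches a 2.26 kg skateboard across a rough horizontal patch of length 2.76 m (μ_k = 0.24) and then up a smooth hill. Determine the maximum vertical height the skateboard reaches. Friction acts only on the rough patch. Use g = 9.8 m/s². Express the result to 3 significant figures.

h = 5.14 m

Spring energy: E₀ = ½kx² = ½(2800)(0.303)² = 128.53 J
Friction: W_f = μ_k mg d = (0.24)(2.26)(9.8)(2.76) = 14.67 J
Energy at base of ramp: E = 128.53 − 14.67 = 113.86 J
At max height all remaining energy is PE: mgh = E ⇒ h = E/(mg) = 113.86/(2.26 × 9.8) = 5.141 m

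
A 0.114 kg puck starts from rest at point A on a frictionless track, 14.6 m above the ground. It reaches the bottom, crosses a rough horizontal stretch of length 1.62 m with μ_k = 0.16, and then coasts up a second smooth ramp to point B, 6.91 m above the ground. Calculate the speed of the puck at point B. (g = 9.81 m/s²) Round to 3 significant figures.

v = 12.1 m/s

Energy at A: mgh₁ = (0.114)(9.81)(14.6) = 16.328 J
Friction loss: W_f = μ_k mg d = 0.2899 J
At B: ½mv² + mgh₂ = mgh₁ − W_f
½mv² = 16.328 − 0.2899 − 7.7277 = 8.3102 J
v = √(2 × 8.3102/0.114) = 12.07 m/s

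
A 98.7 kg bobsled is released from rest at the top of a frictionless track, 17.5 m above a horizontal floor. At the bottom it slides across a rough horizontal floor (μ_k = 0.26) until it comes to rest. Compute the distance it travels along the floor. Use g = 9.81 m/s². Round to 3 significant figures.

d = 67.3 m

Energy bookkeeping (friction removes W_f = μ_k N d):
At rest all PE has been dissipated by friction: mgh = μ_k m g d
d = h/μ_k = 17.5/0.26 = 67.31 m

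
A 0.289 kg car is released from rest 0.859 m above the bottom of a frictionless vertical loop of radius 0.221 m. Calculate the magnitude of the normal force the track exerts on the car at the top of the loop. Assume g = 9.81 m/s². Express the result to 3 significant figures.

Energy from release to top (height 2r): mgh = ½mv_top² + mg(2r)
v_top² = 2g(h − 2r) = 2(9.81)(0.859 − 0.4420) = 8.1815 m²/s²
At the top, both N and weight point toward the centre: N + mg = mv_top²/r
N = m(v_top²/r − g) = 0.289(8.1815/0.221 − 9.81) = 7.864 N

N = 7.86 N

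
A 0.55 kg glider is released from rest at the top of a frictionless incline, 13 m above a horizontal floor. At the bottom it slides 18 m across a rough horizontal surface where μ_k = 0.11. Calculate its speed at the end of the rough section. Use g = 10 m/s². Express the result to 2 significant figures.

Energy bookkeeping (friction removes W_f = μ_k N d):
mgh = ½mv² + μ_k m g d
W_f = μ_k mg d = (0.11)(0.55)(10)(18) = 10.89 J
½mv² = mgh − W_f = 71.500 − 10.89 = 60.610 J
v = √(2 × 60.610/0.55) = 14.85 m/s

v = 15 m/s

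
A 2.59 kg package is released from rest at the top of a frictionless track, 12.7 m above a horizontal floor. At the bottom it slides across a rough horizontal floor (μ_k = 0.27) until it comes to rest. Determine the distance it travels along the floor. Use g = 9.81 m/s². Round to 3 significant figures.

d = 47.0 m

Energy bookkeeping (friction removes W_f = μ_k N d):
At rest all PE has been dissipated by friction: mgh = μ_k m g d
d = h/μ_k = 12.7/0.27 = 47.04 m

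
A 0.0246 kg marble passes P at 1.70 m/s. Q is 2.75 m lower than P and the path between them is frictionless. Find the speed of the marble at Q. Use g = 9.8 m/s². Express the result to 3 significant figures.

By conservation of mechanical energy, ½mv₀² + mgh = ½mv²
v² = v₀² + 2gh = (1.70)² + 2(9.8)(2.75) = 56.790
v = √56.790 = 7.536 m/s

v = 7.54 m/s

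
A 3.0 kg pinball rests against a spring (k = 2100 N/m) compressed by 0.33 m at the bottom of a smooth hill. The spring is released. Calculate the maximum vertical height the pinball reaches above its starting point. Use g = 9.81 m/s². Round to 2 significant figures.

h = 3.9 m

All spring PE becomes gravitational PE at the highest point: ½kx² = mgh
h = kx²/(2mg) = (2100)(0.33)²/(2 × 3.0 × 9.81) = 3.885 m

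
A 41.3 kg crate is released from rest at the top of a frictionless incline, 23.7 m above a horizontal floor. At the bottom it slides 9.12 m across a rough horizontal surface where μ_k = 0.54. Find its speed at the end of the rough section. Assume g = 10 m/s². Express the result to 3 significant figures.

Applying the work–energy principle:
mgh = ½mv² + μ_k m g d
W_f = μ_k mg d = (0.54)(41.3)(10)(9.12) = 2034 J
½mv² = mgh − W_f = 9788.1 − 2034 = 7754.2 J
v = √(2 × 7754.2/41.3) = 19.38 m/s

v = 19.4 m/s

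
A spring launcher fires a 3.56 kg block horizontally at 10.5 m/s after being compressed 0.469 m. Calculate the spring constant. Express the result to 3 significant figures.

k = 1780 N/m

½kx² = ½mv²
k = mv²/x² = (3.56)(10.5)²/(0.469)² = 1784 N/m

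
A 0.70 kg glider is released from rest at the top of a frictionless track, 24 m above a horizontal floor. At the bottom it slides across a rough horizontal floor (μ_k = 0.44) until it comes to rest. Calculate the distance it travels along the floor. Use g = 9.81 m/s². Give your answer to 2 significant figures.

Energy at the top = energy at the end + work done against friction:
At rest all PE has been dissipated by friction: mgh = μ_k m g d
d = h/μ_k = 24/0.44 = 54.55 m

d = 55 m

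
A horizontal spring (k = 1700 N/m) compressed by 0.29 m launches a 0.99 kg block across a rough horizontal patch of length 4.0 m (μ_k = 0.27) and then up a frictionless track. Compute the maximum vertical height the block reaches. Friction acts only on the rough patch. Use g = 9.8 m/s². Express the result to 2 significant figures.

h = 6.3 m

Spring energy: E₀ = ½kx² = ½(1700)(0.29)² = 71.485 J
Friction: W_f = μ_k mg d = (0.27)(0.99)(9.8)(4.0) = 10.48 J
Energy at base of ramp: E = 71.485 − 10.48 = 61.007 J
At max height all remaining energy is PE: mgh = E ⇒ h = E/(mg) = 61.007/(0.99 × 9.8) = 6.288 m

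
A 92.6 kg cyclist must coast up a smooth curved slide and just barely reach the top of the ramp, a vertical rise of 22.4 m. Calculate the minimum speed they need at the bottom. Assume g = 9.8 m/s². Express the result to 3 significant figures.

At the top they are momentarily at rest, so all KE converts to PE: ½mv² = mgh
v = √(2gh) = √(2 × 9.8 × 22.4) = 20.95 m/s

v = 21.0 m/s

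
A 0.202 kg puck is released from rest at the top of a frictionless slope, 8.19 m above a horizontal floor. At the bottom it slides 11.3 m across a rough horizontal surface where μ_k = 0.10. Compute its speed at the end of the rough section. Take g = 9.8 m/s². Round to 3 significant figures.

v = 11.8 m/s

Energy bookkeeping (friction removes W_f = μ_k N d):
mgh = ½mv² + μ_k m g d
W_f = μ_k mg d = (0.10)(0.202)(9.8)(11.3) = 2.237 J
½mv² = mgh − W_f = 16.213 − 2.237 = 13.976 J
v = √(2 × 13.976/0.202) = 11.76 m/s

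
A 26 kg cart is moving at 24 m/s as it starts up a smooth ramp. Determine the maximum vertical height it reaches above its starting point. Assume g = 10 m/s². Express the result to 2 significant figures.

By energy conservation, ½mv² = mgh
h = v²/(2g) = 24²/(2 × 10) = 28.80 m

h = 29 m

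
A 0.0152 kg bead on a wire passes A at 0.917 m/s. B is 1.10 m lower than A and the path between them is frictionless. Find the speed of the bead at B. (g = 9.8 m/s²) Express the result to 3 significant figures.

Mechanical energy is conserved (no friction): ½mv₀² + mgh = ½mv²
v² = v₀² + 2gh = (0.917)² + 2(9.8)(1.10) = 22.401
v = √22.401 = 4.733 m/s

v = 4.73 m/s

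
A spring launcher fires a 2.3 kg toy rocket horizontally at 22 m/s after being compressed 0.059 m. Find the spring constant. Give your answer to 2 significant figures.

½kx² = ½mv²
k = mv²/x² = (2.3)(22)²/(0.059)² = 319793 N/m

k = 320000 N/m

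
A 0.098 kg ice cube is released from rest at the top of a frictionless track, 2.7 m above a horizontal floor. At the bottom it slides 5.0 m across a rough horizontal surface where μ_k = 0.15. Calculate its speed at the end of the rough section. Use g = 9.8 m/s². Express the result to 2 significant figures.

Energy at the top = energy at the end + work done against friction:
mgh = ½mv² + μ_k m g d
W_f = μ_k mg d = (0.15)(0.098)(9.8)(5.0) = 0.7203 J
½mv² = mgh − W_f = 2.5931 − 0.7203 = 1.8728 J
v = √(2 × 1.8728/0.098) = 6.182 m/s

v = 6.2 m/s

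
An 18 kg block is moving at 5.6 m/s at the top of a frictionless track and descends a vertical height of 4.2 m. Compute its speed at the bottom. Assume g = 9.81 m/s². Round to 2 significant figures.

Equating total energy at the two states: ½mv₀² + mgh = ½mv²
v² = v₀² + 2gh = (5.6)² + 2(9.81)(4.2) = 113.76
v = √113.76 = 10.67 m/s

v = 11 m/s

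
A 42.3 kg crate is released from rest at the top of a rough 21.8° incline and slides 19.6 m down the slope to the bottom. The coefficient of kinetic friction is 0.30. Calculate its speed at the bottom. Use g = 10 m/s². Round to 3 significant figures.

Work–energy: mg(L sinθ) − μ_k(mg cosθ)L = ½mv²
mgh = mgL sinθ = (42.3)(10)(19.6)sin21.8° = 3078.9 J
W_f = μ_k mg cosθ · L = (0.30)(42.3)(10)cos21.8°·19.6 = 2309 J
½mv² = 3078.9 − 2309 = 769.57 J
v = √(2 × 769.57/42.3) = 6.032 m/s

v = 6.03 m/s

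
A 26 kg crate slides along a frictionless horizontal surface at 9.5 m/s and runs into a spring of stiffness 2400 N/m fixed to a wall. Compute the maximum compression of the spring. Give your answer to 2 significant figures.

All KE is stored as spring PE at maximum compression: ½mv² = ½kx²
x = v√(m/k) = 9.5 × √(26/2400) = 0.9888 m

x = 0.99 m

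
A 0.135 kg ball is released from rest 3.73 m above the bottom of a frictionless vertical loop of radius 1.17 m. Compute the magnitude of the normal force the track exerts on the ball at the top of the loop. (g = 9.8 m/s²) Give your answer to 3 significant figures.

Energy from release to top (height 2r): mgh = ½mv_top² + mg(2r)
v_top² = 2g(h − 2r) = 2(9.8)(3.73 − 2.340) = 27.244 m²/s²
At the top, both N and weight point toward the centre: N + mg = mv_top²/r
N = m(v_top²/r − g) = 0.135(27.244/1.17 − 9.8) = 1.821 N

N = 1.82 N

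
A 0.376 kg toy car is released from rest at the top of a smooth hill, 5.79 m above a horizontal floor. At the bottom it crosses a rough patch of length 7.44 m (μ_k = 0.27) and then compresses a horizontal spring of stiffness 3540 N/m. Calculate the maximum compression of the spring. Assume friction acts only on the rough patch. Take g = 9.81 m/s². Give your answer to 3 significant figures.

x = 0.0888 m

Initial energy: E₁ = mgh = (0.376)(9.81)(5.79) = 21.357 J
Friction removes W_f = μ_k mg d = (0.27)(0.376)(9.81)(7.44) = 7.410 J
Energy reaching the spring: E = 21.357 − 7.410 = 13.947 J
At max compression ½kx² = E ⇒ x = √(2E/k) = √(2 × 13.947/3540) = 0.08877 m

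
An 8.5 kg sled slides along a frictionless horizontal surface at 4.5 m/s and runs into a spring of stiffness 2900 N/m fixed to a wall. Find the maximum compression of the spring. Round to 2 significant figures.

At max compression the sled is momentarily at rest: ½mv² = ½kx²
x = v√(m/k) = 4.5 × √(8.5/2900) = 0.2436 m

x = 0.24 m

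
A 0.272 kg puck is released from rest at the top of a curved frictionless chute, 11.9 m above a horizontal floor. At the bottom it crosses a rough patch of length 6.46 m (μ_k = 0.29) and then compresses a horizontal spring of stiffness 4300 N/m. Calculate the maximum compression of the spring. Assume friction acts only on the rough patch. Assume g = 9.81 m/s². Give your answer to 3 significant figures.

Initial energy: E₁ = mgh = (0.272)(9.81)(11.9) = 31.753 J
Friction removes W_f = μ_k mg d = (0.29)(0.272)(9.81)(6.46) = 4.999 J
Energy reaching the spring: E = 31.753 − 4.999 = 26.754 J
At max compression ½kx² = E ⇒ x = √(2E/k) = √(2 × 26.754/4300) = 0.1116 m

x = 0.112 m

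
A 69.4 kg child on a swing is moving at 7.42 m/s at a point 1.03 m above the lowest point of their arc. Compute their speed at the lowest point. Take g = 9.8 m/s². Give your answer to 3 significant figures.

By conservation of mechanical energy, ½mv₀² + mgh = ½mv²
v² = v₀² + 2gh = (7.42)² + 2(9.8)(1.03) = 75.244
v = √75.244 = 8.674 m/s

v = 8.67 m/s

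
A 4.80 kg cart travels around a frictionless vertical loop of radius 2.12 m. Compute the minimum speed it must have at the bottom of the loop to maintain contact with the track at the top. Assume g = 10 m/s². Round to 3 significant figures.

v = 10.3 m/s

At the top: mg = mv_top²/r ⇒ v_top² = gr = 21.20 m²/s²
Energy from bottom to top (height 2r): ½mv_bot² = ½mv_top² + mg(2r)
v_bot² = gr + 4gr = 5gr = 106.0
v_bot = √(5gr) = 10.30 m/s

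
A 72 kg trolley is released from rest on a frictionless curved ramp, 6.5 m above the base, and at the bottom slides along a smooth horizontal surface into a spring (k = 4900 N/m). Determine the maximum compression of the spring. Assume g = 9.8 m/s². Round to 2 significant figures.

x = 1.4 m

At max compression the trolley is momentarily at rest: mgh = ½kx²
x = √(2mgh/k) = √(2 × 72 × 9.8 × 6.5 / 4900) = 1.368 m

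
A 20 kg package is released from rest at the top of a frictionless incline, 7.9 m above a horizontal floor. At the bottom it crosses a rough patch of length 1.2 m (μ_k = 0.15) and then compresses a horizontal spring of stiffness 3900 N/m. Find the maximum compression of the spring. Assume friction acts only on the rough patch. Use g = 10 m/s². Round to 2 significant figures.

x = 0.89 m

Initial energy: E₁ = mgh = (20)(10)(7.9) = 1580.0 J
Friction removes W_f = μ_k mg d = (0.15)(20)(10)(1.2) = 36.00 J
Energy reaching the spring: E = 1580.0 − 36.00 = 1544.0 J
At max compression ½kx² = E ⇒ x = √(2E/k) = √(2 × 1544.0/3900) = 0.8898 m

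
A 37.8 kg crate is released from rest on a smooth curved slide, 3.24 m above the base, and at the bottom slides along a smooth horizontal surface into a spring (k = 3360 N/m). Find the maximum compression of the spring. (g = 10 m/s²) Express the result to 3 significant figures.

Energy conservation (no friction) from release to max compression: mgh = ½kx²
x = √(2mgh/k) = √(2 × 37.8 × 10 × 3.24 / 3360) = 0.8538 m

x = 0.854 m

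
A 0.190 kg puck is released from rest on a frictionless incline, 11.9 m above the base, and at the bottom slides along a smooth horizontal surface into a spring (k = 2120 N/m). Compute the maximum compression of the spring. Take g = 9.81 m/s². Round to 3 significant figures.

Gravitational PE at the top equals spring PE at max compression: mgh = ½kx²
x = √(2mgh/k) = √(2 × 0.190 × 9.81 × 11.9 / 2120) = 0.1447 m

x = 0.145 m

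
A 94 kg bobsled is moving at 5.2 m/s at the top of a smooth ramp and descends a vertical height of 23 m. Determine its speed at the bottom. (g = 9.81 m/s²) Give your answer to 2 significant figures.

v = 22 m/s

By conservation of mechanical energy, ½mv₀² + mgh = ½mv²
The mass cancels from both sides.
v² = v₀² + 2gh = (5.2)² + 2(9.81)(23) = 478.30
v = √478.30 = 21.87 m/s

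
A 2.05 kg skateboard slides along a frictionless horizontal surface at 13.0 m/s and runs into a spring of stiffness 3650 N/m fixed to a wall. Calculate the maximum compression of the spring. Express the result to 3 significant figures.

All KE is stored as spring PE at maximum compression: ½mv² = ½kx²
x = v√(m/k) = 13.0 × √(2.05/3650) = 0.3081 m

x = 0.308 m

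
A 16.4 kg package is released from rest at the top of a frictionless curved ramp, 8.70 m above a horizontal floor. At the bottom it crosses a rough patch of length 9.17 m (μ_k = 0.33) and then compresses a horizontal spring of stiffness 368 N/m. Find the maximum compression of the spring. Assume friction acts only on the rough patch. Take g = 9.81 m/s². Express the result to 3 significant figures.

x = 2.23 m

Initial energy: E₁ = mgh = (16.4)(9.81)(8.70) = 1399.7 J
Friction removes W_f = μ_k mg d = (0.33)(16.4)(9.81)(9.17) = 486.9 J
Energy reaching the spring: E = 1399.7 − 486.9 = 912.84 J
At max compression ½kx² = E ⇒ x = √(2E/k) = √(2 × 912.84/368) = 2.227 m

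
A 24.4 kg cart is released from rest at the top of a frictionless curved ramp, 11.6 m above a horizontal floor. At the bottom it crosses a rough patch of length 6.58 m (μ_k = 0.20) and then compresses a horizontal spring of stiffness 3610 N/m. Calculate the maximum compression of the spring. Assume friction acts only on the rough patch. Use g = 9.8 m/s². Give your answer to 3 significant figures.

x = 1.17 m

Initial energy: E₁ = mgh = (24.4)(9.8)(11.6) = 2773.8 J
Friction removes W_f = μ_k mg d = (0.20)(24.4)(9.8)(6.58) = 314.7 J
Energy reaching the spring: E = 2773.8 − 314.7 = 2459.1 J
At max compression ½kx² = E ⇒ x = √(2E/k) = √(2 × 2459.1/3610) = 1.167 m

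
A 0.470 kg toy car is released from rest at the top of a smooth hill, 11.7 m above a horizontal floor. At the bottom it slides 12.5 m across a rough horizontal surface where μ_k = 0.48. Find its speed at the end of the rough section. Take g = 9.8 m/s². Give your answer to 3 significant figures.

v = 10.6 m/s

Energy at the top = energy at the end + work done against friction:
mgh = ½mv² + μ_k m g d
W_f = μ_k mg d = (0.48)(0.470)(9.8)(12.5) = 27.64 J
½mv² = mgh − W_f = 53.890 − 27.64 = 26.254 J
v = √(2 × 26.254/0.470) = 10.57 m/s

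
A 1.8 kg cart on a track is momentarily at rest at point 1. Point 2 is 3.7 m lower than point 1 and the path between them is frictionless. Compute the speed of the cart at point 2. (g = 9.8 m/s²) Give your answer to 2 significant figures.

Equating total energy at the two states: mgh = ½mv²
v = √(2gh) = √(2 × 9.8 × 3.7) = √72.520 = 8.516 m/s

v = 8.5 m/s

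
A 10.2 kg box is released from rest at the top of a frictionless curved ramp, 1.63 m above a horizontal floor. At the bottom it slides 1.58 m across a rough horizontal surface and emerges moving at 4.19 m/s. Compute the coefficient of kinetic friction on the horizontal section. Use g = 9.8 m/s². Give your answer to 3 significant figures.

μ_k = 0.465

Applying the work–energy principle:
mgh = ½mv² + μ_k m g d
mgh = 162.93 J; ½mv² = 89.536 J
W_f = 162.93 − 89.536 = 73.40 J
μ_k = W_f/(mg·d) = 73.40/(99.96 × 1.58) = 0.4647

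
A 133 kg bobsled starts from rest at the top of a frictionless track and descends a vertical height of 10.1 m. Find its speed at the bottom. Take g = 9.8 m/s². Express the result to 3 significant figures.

By conservation of mechanical energy, mgh = ½mv²
The mass cancels from both sides.
v = √(2gh) = √(2 × 9.8 × 10.1) = √197.96 = 14.07 m/s

v = 14.1 m/s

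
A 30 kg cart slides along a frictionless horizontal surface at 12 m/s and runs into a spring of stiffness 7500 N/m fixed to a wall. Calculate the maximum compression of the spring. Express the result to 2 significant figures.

x = 0.76 m

All KE is stored as spring PE at maximum compression: ½mv² = ½kx²
x = v√(m/k) = 12 × √(30/7500) = 0.7589 m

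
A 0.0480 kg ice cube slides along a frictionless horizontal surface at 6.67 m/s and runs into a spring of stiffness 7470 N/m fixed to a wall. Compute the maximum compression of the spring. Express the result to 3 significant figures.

x = 0.0169 m

Conservation of energy between contact and max compression: ½mv² = ½kx²
x = v√(m/k) = 6.67 × √(0.0480/7470) = 0.01691 m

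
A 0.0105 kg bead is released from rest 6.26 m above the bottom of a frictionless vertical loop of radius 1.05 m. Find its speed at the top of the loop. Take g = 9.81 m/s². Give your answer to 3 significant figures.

Energy conservation: mgh = ½mv_top² + mg(2r)
v_top² = 2g(h − 2r) = 2(9.81)(6.26 − 2.100) = 81.62
v_top = 9.034 m/s

v = 9.03 m/s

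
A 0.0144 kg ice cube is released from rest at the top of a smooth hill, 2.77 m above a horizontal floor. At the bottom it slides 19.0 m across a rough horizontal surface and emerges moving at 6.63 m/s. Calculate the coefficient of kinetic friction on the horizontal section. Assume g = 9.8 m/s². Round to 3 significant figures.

Applying the work–energy principle:
mgh = ½mv² + μ_k m g d
mgh = 0.39090 J; ½mv² = 0.31649 J
W_f = 0.39090 − 0.31649 = 0.07441 J
μ_k = W_f/(mg·d) = 0.07441/(0.1411 × 19.0) = 0.02775

μ_k = 0.0278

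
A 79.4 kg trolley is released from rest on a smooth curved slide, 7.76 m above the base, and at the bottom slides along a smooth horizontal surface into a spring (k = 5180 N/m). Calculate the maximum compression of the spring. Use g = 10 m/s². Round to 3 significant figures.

At max compression the trolley is momentarily at rest: mgh = ½kx²
x = √(2mgh/k) = √(2 × 79.4 × 10 × 7.76 / 5180) = 1.542 m

x = 1.54 m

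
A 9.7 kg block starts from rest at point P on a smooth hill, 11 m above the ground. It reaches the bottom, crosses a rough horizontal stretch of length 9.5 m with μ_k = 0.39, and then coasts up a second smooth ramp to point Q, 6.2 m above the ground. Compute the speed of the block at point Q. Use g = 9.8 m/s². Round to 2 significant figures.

Energy at P: mgh₁ = (9.7)(9.8)(11) = 1045.7 J
Friction loss: W_f = μ_k mg d = 352.2 J
At Q: ½mv² + mgh₂ = mgh₁ − W_f
½mv² = 1045.7 − 352.2 − 589.37 = 104.09 J
v = √(2 × 104.09/9.7) = 4.633 m/s

v = 4.6 m/s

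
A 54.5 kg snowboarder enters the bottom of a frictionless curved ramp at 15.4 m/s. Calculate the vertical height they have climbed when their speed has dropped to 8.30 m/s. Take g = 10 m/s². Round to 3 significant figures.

Conservation of energy: ½mv₁² = ½mv₂² + mgh
h = (v₁² − v₂²)/(2g) = (15.4² − 8.30²)/(2 × 10) = 8.414 m

h = 8.41 m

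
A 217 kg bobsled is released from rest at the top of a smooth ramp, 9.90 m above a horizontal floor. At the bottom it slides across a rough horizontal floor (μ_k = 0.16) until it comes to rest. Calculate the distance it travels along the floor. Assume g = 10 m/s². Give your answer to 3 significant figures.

d = 61.9 m

Energy at the top = energy at the end + work done against friction:
At rest all PE has been dissipated by friction: mgh = μ_k m g d
d = h/μ_k = 9.90/0.16 = 61.88 m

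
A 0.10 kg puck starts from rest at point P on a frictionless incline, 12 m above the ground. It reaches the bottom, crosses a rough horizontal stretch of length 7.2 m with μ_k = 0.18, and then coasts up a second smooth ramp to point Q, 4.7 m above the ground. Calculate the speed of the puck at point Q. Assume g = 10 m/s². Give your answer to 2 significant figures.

Energy at P: mgh₁ = (0.10)(10)(12) = 12.000 J
Friction loss: W_f = μ_k mg d = 1.296 J
At Q: ½mv² + mgh₂ = mgh₁ − W_f
½mv² = 12.000 − 1.296 − 4.7000 = 6.0040 J
v = √(2 × 6.0040/0.10) = 10.96 m/s

v = 11 m/s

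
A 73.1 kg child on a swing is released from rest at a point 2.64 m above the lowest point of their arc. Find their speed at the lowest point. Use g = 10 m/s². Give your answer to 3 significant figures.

v = 7.27 m/s

By conservation of mechanical energy, mgh = ½mv²
v = √(2gh) = √(2 × 10 × 2.64) = √52.800 = 7.266 m/s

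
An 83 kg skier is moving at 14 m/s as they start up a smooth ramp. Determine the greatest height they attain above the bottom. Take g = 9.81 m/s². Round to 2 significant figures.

h = 10 m

Setting KE at the bottom equal to PE gained: ½mv² = mgh
h = v²/(2g) = 14²/(2 × 9.81) = 9.990 m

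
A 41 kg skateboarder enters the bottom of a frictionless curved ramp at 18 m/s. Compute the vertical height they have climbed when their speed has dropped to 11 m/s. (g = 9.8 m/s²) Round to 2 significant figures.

Energy balance between the two points: ½mv₁² = ½mv₂² + mgh
h = (v₁² − v₂²)/(2g) = (18² − 11²)/(2 × 9.8) = 10.36 m

h = 10 m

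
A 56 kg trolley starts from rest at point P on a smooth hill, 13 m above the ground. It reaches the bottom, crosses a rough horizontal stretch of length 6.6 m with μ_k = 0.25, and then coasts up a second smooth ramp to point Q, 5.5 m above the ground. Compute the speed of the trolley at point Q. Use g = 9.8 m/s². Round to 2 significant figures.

Energy at P: mgh₁ = (56)(9.8)(13) = 7134.4 J
Friction loss: W_f = μ_k mg d = 905.5 J
At Q: ½mv² + mgh₂ = mgh₁ − W_f
½mv² = 7134.4 − 905.5 − 3018.4 = 3210.5 J
v = √(2 × 3210.5/56) = 10.71 m/s

v = 11 m/s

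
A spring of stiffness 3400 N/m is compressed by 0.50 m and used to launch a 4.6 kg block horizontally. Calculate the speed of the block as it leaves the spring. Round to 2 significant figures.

Conservation of energy: ½kx² = ½mv²
v = x√(k/m) = 0.50 × √(3400/4.6) = 13.59 m/s

v = 14 m/s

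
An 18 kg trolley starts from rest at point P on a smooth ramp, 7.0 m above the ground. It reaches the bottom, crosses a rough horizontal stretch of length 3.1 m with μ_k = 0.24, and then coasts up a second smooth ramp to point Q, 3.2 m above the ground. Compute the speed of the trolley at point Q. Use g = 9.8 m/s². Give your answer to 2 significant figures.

Energy at P: mgh₁ = (18)(9.8)(7.0) = 1234.8 J
Friction loss: W_f = μ_k mg d = 131.2 J
At Q: ½mv² + mgh₂ = mgh₁ − W_f
½mv² = 1234.8 − 131.2 − 564.48 = 539.08 J
v = √(2 × 539.08/18) = 7.739 m/s

v = 7.7 m/s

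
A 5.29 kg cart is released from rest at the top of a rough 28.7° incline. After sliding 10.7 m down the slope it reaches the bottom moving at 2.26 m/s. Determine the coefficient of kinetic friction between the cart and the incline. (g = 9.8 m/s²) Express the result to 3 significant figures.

μ_k = 0.520

The energy dissipated by friction is the PE lost minus the KE gained:
mgL sinθ = 266.38 J; ½mv² = 13.510 J
W_f = 266.38 − 13.510 = 252.9 J
μ_k = W_f/(mg cosθ · L) = 252.9/(45.47 × 10.7) = 0.5197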